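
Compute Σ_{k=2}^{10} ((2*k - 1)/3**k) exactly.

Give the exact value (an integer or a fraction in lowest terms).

Σ = 39355/59049

r(k) = (2*k + 1)/(3*(2*k - 1)) after simplifying.
Factor: A=1/3; B=1; C=k - 1/2.
f must satisfy (1/3)·f(k+1) − (1)·f(k) = k - 1/2.
Degrees (0,0,1) ⇒ d ≤ 1.
Solve for f: f(k) = -3*k/2 (degree 1 ≤ 1).
Then R = B(k−1)f/C = -3*k/(2*k - 1), so s_k = R(k)·t_k = -3**(1 - k)*k.
Δs = (2*k - 1)/3**k, as required.
Evaluate s at k=11 and k=2: -11/59049 and -2/3; difference 39355/59049.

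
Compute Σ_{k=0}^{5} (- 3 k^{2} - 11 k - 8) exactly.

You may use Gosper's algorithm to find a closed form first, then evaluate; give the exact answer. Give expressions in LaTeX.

The ratio is (3*k**2 + 17*k + 22)/(3*k**2 + 11*k + 8).
Normal form (A,B,C) = (1, 1, k**2 + 11*k/3 + 8/3).
Key eq: (1)·f(k+1) = (1)·f(k) + (k**2 + 11*k/3 + 8/3).
d = 3 from the (0,0,2) case.
Solve for f: f(k) = k*(k + 1)*(k + 3)/3 (degree 3 ≤ 3).
R(k) = B(k−1)·f(k)/C(k) = k*(k + 3)/(3*k + 8); s_k = R·t_k = k*(-k**2 - 4*k - 3).
Verify: -3*k**2 - 11*k - 8 matches t_k.
Σ_(k=0)^(5) t_k = s_(6) − s_(0) = -378 − (0) = -378.

Σ = -378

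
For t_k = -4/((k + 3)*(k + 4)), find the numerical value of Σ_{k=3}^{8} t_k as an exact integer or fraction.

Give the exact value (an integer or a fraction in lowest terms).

t_(k+1)/t_k = (k + 3)/(k + 5).
Gosper form: A/B · C(k+1)/C(k) with A=k + 3, B=k + 5, C=1.
Solve (k + 3)·f(k+1) − (k + 4)·f(k) = 1.
deg f ≤ 1 (via 1,1,0).
Solve for f: f(k) = k/3 (degree 1 ≤ 1).
Get s_k = R·t_k = -4*k/(3*k + 9) with R(k) = B(k−1)f(k)/C(k) = k*(k + 4)/3.
s_(k+1) − s_k = -4/(k**2 + 7*k + 12) = t_k.
Evaluate s at k=9 and k=3: -1 and -2/3; difference -1/3.

Σ = -1/3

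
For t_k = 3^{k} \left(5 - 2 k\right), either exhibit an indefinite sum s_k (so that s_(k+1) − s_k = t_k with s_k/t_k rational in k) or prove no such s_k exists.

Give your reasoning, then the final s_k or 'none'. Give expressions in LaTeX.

r(k) = 3*(2*k - 3)/(2*k - 5) after simplifying.
A = 3, B = 1, C = k - 5/2.
Set up (3)·f(k+1) − (1)·f(k) − (k - 5/2) = 0.
Bound: deg f ≤ 1.
A polynomial solution: f(k) = (k - 4)/2.
Certificate R = B(k−1)f/C = (k - 4)/(2*k - 5) gives s_k = 3**k*(4 - k).
s_(k+1) − s_k = 3**k*(5 - 2*k) = t_k.

s_k = 3^{k} \left(4 - k\right)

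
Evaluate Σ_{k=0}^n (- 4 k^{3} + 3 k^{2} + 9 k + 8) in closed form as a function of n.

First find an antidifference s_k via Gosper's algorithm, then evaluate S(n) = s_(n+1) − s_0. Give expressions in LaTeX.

r(k) = (4*k**3 + 9*k**2 - 3*k - 16)/(4*k**3 - 3*k**2 - 9*k - 8) after simplifying.
Factor: A=1; B=1; C=k**3 - 3*k**2/4 - 9*k/4 - 2.
Need (1)·f(k+1) − (1)·f(k) = k**3 - 3*k**2/4 - 9*k/4 - 2.
Bound: deg f ≤ 4.
Match coefficients ⇒ f(k) = k*(k**3 - 3*k**2 - 2*k - 4)/4.
Then R = B(k−1)f/C = k*(k**3 - 3*k**2 - 2*k - 4)/(4*k**3 - 3*k**2 - 9*k - 8), so s_k = R(k)·t_k = k*(-k**3 + 3*k**2 + 2*k + 4).
Δs = -4*k**3 + 3*k**2 + 9*k + 8, as required.
Evaluate: s_(n+1) = -n**4 - n**3 + 5*n**2 + 13*n + 8; subtract s_(0) = 0 ⇒ S(n) = -n**4 - n**3 + 5*n**2 + 13*n + 8.

S(n) = - n^{4} - n^{3} + 5 n^{2} + 13 n + 8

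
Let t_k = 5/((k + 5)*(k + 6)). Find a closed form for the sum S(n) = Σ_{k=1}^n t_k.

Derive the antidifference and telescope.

t_(k+1)/t_k = (k + 5)/(k + 7).
Normal form (A,B,C) = (k + 5, k + 7, 1).
Solve (k + 5)·f(k+1) − (k + 6)·f(k) = 1.
From deg A=1, deg B=1, deg C=0: d=1.
Coefficient equations give f(k) = k/5.
So s_k = (B(k−1)f/C)·t_k = (k*(k + 6)/5)·t_k = k/(k + 5).
Δs = 5/(k**2 + 11*k + 30), as required.
s_(n+1) = (n + 1)/(n + 6) and s_(1) = 1/6, so S(n) = 5*n/(6*(n + 6)).

S(n) = 5*n/(6*(n + 6))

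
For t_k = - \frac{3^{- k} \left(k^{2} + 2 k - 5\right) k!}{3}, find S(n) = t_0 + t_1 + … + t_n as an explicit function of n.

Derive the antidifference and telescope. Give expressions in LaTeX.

S(n) = 3^{- n - 1} \left(3^{n + 2} - n^{2} n! - 5 n n! - 4 n!\right)

Ratio r(k) = (k + 1)*(2*k + (k + 1)**2 - 3)/(3*(k**2 + 2*k - 5)).
Gosper form: A/B · C(k+1)/C(k) with A=k/3 + 1/3, B=1, C=k**2 + 2*k - 5.
Key eq: (k/3 + 1/3)·f(k+1) = (1)·f(k) + (k**2 + 2*k - 5).
Bound: deg f ≤ 1.
A polynomial solution: f(k) = 3*(k + 3).
Then R = B(k−1)f/C = 3*(k + 3)/(k**2 + 2*k - 5), so s_k = R(k)·t_k = -(k + 3)*factorial(k)/3**k.
s_(k+1) − s_k = -(k**2 + 2*k - 5)*factorial(k)/(3*3**k) = t_k.
Evaluate: s_(n+1) = -3**(-n - 1)*(n + 4)*factorial(n + 1); subtract s_(0) = -3 ⇒ S(n) = 3**(-n - 1)*(3**(n + 2) - n**2*factorial(n) - 5*n*factorial(n) - 4*factorial(n)).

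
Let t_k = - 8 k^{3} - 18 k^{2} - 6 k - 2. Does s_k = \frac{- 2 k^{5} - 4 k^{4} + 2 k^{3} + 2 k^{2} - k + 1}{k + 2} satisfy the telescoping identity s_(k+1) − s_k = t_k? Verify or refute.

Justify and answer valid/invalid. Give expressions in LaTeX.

Invalid: residual \frac{6 k^{4} + 32 k^{3} + 46 k^{2} + 12 k + 5}{k^{2} + 5 k + 6} ≠ 0.

s_(k+1) = (-2*k**5 - 14*k**4 - 34*k**3 - 36*k**2 - 17*k - 2)/(k + 3)
s_(k+1) − s_k = (-8*k**5 - 52*k**4 - 112*k**3 - 94*k**2 - 34*k - 7)/(k**2 + 5*k + 6)
(s_(k+1) − s_k) − t_k = (6*k**4 + 32*k**3 + 46*k**2 + 12*k + 5)/(k**2 + 5*k + 6)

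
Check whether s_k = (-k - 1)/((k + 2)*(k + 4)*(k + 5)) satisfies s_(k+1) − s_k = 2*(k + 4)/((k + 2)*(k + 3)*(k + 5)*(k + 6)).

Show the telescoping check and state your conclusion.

s_(k+1) = (-k - 2)/((k + 3)*(k + 5)*(k + 6))
s_(k+1) − s_k = (2*k**2 + 7*k + 2)/(k**5 + 20*k**4 + 155*k**3 + 580*k**2 + 1044*k + 720)
(s_(k+1) − s_k) − t_k = 3*(-3*k - 10)/(k**5 + 20*k**4 + 155*k**3 + 580*k**2 + 1044*k + 720)

Invalid: residual 3*(-3*k - 10)/(k**5 + 20*k**4 + 155*k**3 + 580*k**2 + 1044*k + 720) ≠ 0.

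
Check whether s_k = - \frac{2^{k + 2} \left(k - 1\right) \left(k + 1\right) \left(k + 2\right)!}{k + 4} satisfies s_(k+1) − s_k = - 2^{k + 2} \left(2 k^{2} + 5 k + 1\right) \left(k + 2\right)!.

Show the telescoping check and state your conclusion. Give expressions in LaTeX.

s_(k+1) = -2**(k + 3)*k*(k + 2)*factorial(k + 3)/(k + 5)
s_(k+1) − s_k = -2**(k + 2)*(k**2 + 4*k + 5)*(2*k**2 + 9*k + 1)*factorial(k + 2)/((k + 4)*(k + 5))
(s_(k+1) − s_k) − t_k = 12*2**k*(2*k**3 + 13*k**2 + 20*k + 5)*factorial(k + 2)/((k + 4)*(k + 5))

Invalid: residual \frac{12 \cdot 2^{k} \left(2 k^{3} + 13 k^{2} + 20 k + 5\right) \left(k + 2\right)!}{\left(k + 4\right) \left(k + 5\right)} ≠ 0.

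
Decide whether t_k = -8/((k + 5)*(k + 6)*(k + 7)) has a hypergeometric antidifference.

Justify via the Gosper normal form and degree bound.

Compute t_(k+1)/t_k: get (k + 5)/(k + 8).
So A=k + 5 and B=k + 8, with C=1.
f must satisfy (k + 5)·f(k+1) − (k + 7)·f(k) = 1.
From deg A=1, deg B=1, deg C=0: d=2.
Match coefficients ⇒ f(k) = k*(k + 11)/60.
Certificate R = B(k−1)f/C = k*(k + 7)*(k + 11)/60 gives s_k = 2*k*(-k - 11)/(15*(k + 5)*(k + 6)).
Δs = -8/(k**3 + 18*k**2 + 107*k + 210), as required.

Yes. s_k = 2*k*(-k - 11)/(15*(k + 5)*(k + 6)).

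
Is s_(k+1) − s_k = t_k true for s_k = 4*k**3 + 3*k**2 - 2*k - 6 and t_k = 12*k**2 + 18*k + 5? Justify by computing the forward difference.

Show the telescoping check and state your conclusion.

Valid — Δs_k = t_k.

s_(k+1) = 4*k**3 + 15*k**2 + 16*k - 1
s_(k+1) − s_k = 12*k**2 + 18*k + 5
(s_(k+1) − s_k) − t_k = 0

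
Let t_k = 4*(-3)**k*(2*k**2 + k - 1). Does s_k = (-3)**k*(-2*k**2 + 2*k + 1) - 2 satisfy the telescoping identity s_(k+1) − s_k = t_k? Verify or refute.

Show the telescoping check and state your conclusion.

valid (s_(k+1) − s_k reduces to t_k)

s_(k+1) = (-3)**(k + 1)*(2*k - 2*(k + 1)**2 + 3) - 2
s_(k+1) − s_k = 4*(-3)**k*(2*k**2 + k - 1)
(s_(k+1) − s_k) − t_k = 0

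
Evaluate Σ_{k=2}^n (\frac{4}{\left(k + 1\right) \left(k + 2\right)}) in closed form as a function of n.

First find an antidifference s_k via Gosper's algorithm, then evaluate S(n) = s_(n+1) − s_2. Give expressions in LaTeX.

Step 1: r(k) = (k + 1)/(k + 3).
Factor: A=k + 1; B=k + 3; C=1.
Set up (k + 1)·f(k+1) − (k + 2)·f(k) − (1) = 0.
Degrees (1,1,0) ⇒ d ≤ 1.
Solve for f: f(k) = k (degree 1 ≤ 1).
Certificate R = B(k−1)f/C = k*(k + 2) gives s_k = 4*k/(k + 1).
Verify: 4/(k**2 + 3*k + 2) matches t_k.
Σ_(k=2)^n t_k = s_(n+1) − s_(2) = (4*(n + 1)/(n + 2)) − (8/3), i.e. 4*(n - 1)/(3*(n + 2)).

S(n) = \frac{4 \left(n - 1\right)}{3 \left(n + 2\right)}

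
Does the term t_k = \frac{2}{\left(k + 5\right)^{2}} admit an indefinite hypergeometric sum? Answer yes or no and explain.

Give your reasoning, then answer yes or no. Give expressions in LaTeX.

No; the coefficient equations for f are inconsistent.

The ratio is (k + 5)**2/(k + 6)**2.
Take A(k)=k**2 + 10*k + 25, B(k)=k**2 + 12*k + 36, C(k)=1.
Need (k**2 + 10*k + 25)·f(k+1) − (k**2 + 10*k + 25)·f(k) = 1.
Degrees (2,2,0) ⇒ d ≤ 0.
f = c0 ⇒ A·f(k+1) − B(k−1)·f(k) − C = -1. The system {-1 = 0} is inconsistent; no antidifference.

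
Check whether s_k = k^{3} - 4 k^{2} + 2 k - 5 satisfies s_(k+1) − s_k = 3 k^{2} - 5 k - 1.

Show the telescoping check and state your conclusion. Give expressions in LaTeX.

Valid — Δs_k = t_k.

s_(k+1) = k**3 - k**2 - 3*k - 6
s_(k+1) − s_k = 3*k**2 - 5*k - 1
(s_(k+1) − s_k) − t_k = 0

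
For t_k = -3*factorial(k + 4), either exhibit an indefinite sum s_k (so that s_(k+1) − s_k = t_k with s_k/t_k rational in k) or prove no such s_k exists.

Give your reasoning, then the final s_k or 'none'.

no hypergeometric antidifference exists

Ratio r(k) = k + 5.
Take A(k)=k + 5, B(k)=1, C(k)=1.
Set up (k + 5)·f(k+1) − (1)·f(k) − (1) = 0.
d = -1 from the (1,0,0) case.
Negative degree bound (-1): no f exists, t_k not Gosper-summable.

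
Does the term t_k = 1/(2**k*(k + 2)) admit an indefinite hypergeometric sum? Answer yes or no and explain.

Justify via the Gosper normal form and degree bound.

No. Not Gosper-summable.

r(k) = (k + 2)/(2*(k + 3)) after simplifying.
Factor: A=k/2 + 1; B=k + 3; C=1.
Need (k/2 + 1)·f(k+1) − (k + 2)·f(k) = 1.
From deg A=1, deg B=1, deg C=0: d=-1.
d = -1 < 0 ⇒ no nonzero polynomial f; not summable.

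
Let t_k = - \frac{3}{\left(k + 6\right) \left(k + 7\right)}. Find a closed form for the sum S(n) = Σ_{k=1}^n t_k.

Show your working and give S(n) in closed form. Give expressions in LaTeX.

S(n) = - \frac{3 n}{7 n + 49}

The ratio is (k + 6)/(k + 8).
A = k + 6, B = k + 8, C = 1.
f must satisfy (k + 6)·f(k+1) − (k + 7)·f(k) = 1.
Bound: deg f ≤ 1.
Match coefficients ⇒ f(k) = k/6.
Then R = B(k−1)f/C = k*(k + 7)/6, so s_k = R(k)·t_k = -k/(2*k + 12).
s_(k+1) − s_k = -3/(k**2 + 13*k + 42) = t_k.
Telescope: S(n) = s_(n+1) − s_(1) = (-n - 1)/(2*(n + 7)) − (-1/14) = -3*n/(7*n + 49).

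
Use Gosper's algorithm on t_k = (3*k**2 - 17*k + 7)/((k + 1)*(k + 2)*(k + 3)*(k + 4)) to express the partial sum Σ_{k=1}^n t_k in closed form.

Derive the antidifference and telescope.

t_(k+1)/t_k = -(k + 1)*(17*k - 3*(k + 1)**2 + 10)/((k + 5)*(3*k**2 - 17*k + 7)).
A = k + 1, B = k + 5, C = k**2 - 17*k/3 + 7/3.
Solve (k + 1)·f(k+1) − (k + 4)·f(k) = k**2 - 17*k/3 + 7/3.
Bound: deg f ≤ 3.
Solve for f: f(k) = k*(k**2 - 3*k + 23)/9 (degree 3 ≤ 3).
Get s_k = R·t_k = k*(k**2 - 3*k + 23)/(3*(k + 1)*(k + 2)*(k + 3)) with R(k) = B(k−1)f(k)/C(k) = k*(k + 4)*(k**2 - 3*k + 23)/(3*(3*k**2 - 17*k + 7)).
Δs = (3*k**2 - 17*k + 7)/(k**4 + 10*k**3 + 35*k**2 + 50*k + 24), as required.
Σ_(k=1)^n t_k = s_(n+1) − s_(1) = ((n**3 + 20*n + 21)/(3*(n**3 + 9*n**2 + 26*n + 24))) − (7/24), i.e. n*(n**2 - 63*n - 22)/(24*(n**3 + 9*n**2 + 26*n + 24)).

S(n) = n*(n**2 - 63*n - 22)/(24*(n**3 + 9*n**2 + 26*n + 24))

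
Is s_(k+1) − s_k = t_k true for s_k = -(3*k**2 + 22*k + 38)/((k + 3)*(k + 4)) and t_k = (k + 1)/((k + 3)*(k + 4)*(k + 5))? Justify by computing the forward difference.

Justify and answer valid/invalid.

Valid — Δs_k = t_k.

s_(k+1) = (-22*k - 3*(k + 1)**2 - 60)/((k + 4)*(k + 5))
s_(k+1) − s_k = (k + 1)/(k**3 + 12*k**2 + 47*k + 60)
(s_(k+1) − s_k) − t_k = 0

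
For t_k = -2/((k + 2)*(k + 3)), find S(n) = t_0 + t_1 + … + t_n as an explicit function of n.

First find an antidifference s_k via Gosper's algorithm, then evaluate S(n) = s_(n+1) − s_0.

S(n) = (-n - 1)/(n + 3)

Compute t_(k+1)/t_k: get (k + 2)/(k + 4).
Gosper form: A/B · C(k+1)/C(k) with A=k + 2, B=k + 4, C=1.
f must satisfy (k + 2)·f(k+1) − (k + 3)·f(k) = 1.
From deg A=1, deg B=1, deg C=0: d=1.
Solve for f: f(k) = k/2 (degree 1 ≤ 1).
Certificate R = B(k−1)f/C = k*(k + 3)/2 gives s_k = -k/(k + 2).
Verify: -2/(k**2 + 5*k + 6) matches t_k.
Σ_(k=0)^n t_k = s_(n+1) − s_(0) = ((-n - 1)/(n + 3)) − (0), i.e. (-n - 1)/(n + 3).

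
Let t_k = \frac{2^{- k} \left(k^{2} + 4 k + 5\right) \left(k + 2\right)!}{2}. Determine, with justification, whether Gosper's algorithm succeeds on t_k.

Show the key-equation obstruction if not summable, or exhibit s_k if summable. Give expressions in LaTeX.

Compute t_(k+1)/t_k: get (k + 3)*(4*k + (k + 1)**2 + 9)/(2*(k**2 + 4*k + 5)).
Gosper form: A/B · C(k+1)/C(k) with A=k/2 + 3/2, B=1, C=k**2 + 4*k + 5.
Need (k/2 + 3/2)·f(k+1) − (1)·f(k) = k**2 + 4*k + 5.
Degrees (1,0,2) ⇒ d ≤ 1.
Coefficient equations give f(k) = 2*(k + 2).
Then R = B(k−1)f/C = 2*(k + 2)/(k**2 + 4*k + 5), so s_k = R(k)·t_k = (k + 2)*factorial(k + 2)/2**k.
Verify: (k**2 + 4*k + 5)*factorial(k + 2)/(2*2**k) matches t_k.

Yes. s_k = 2^{- k} \left(k + 2\right) \left(k + 2\right)!.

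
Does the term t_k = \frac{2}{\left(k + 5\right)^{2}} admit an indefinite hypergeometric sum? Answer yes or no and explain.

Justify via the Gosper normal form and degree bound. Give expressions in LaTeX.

No — key equation has no polynomial f.

Ratio r(k) = (k + 5)**2/(k + 6)**2.
Take A(k)=k**2 + 10*k + 25, B(k)=k**2 + 12*k + 36, C(k)=1.
Need (k**2 + 10*k + 25)·f(k+1) − (k**2 + 10*k + 25)·f(k) = 1.
Bound: deg f ≤ 0.
Write f(k) = c0. Then LHS − RHS = -1, requiring -1 = 0: contradictory. No certificate.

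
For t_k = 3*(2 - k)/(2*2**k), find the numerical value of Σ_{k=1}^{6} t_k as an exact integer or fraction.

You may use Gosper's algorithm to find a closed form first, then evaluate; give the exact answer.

Σ = 9/64

Ratio r(k) = (k - 1)/(2*(k - 2)).
Factor: A=1/2; B=1; C=k - 2.
f must satisfy (1/2)·f(k+1) − (1)·f(k) = k - 2.
deg f ≤ 1 (via 0,0,1).
A polynomial solution: f(k) = -2*(k - 1).
Certificate R = B(k−1)f/C = -2*(k - 1)/(k - 2) gives s_k = 3*(k - 1)/2**k.
s_(k+1) − s_k = 3*(2 - k)/(2*2**k) = t_k.
Σ_(k=1)^(6) t_k = s_(7) − s_(1) = 9/64 − (0) = 9/64.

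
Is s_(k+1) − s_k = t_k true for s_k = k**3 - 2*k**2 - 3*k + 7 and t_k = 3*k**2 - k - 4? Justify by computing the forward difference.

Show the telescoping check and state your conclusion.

valid (s_(k+1) − s_k reduces to t_k)

s_(k+1) = k**3 + k**2 - 4*k + 3
s_(k+1) − s_k = 3*k**2 - k - 4
(s_(k+1) − s_k) − t_k = 0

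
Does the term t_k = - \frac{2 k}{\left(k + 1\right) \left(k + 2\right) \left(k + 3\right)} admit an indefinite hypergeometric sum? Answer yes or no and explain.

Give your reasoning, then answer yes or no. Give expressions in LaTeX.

Yes. s_k = \frac{k \left(1 - k\right)}{2 \left(k + 1\right) \left(k + 2\right)}.

The ratio is (k + 1)**2/(k*(k + 4)).
So A=k + 1 and B=k + 4, with C=k.
Need (k + 1)·f(k+1) − (k + 3)·f(k) = k.
Bound: deg f ≤ 2.
Coefficient equations give f(k) = k*(k - 1)/4.
Then R = B(k−1)f/C = (k - 1)*(k + 3)/4, so s_k = R(k)·t_k = k*(1 - k)/(2*(k + 1)*(k + 2)).
Δs = -2*k/(k**3 + 6*k**2 + 11*k + 6), as required.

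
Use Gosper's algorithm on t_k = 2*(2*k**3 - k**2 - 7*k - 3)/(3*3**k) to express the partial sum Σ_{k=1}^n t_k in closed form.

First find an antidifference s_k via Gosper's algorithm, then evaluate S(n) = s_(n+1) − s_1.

S(n) = 2*3**(-n - 1)*n*(-n**2 - 4*n - 4)

The ratio is (2*k**3 + 5*k**2 - 3*k - 9)/(3*(2*k**3 - k**2 - 7*k - 3)).
Gosper form: A/B · C(k+1)/C(k) with A=1/3, B=1, C=k**3 - k**2/2 - 7*k/2 - 3/2.
Set up (1/3)·f(k+1) − (1)·f(k) − (k**3 - k**2/2 - 7*k/2 - 3/2) = 0.
Bound: deg f ≤ 3.
Coefficient equations give f(k) = -3*(k - 1)*(k + 1)**2/2.
Get s_k = R·t_k = 2*(-k**3 - k**2 + k + 1)/3**k with R(k) = B(k−1)f(k)/C(k) = -3*(k - 1)*(k + 1)**2/((2*k + 1)*(k**2 - k - 3)).
Check: Δs_k = 2*(2*k**3 - k**2 - 7*k - 3)/(3*3**k). ✓
Evaluate: s_(n+1) = 2*3**(-n - 1)*n*(-n**2 - 4*n - 4); subtract s_(1) = 0 ⇒ S(n) = 2*3**(-n - 1)*n*(-n**2 - 4*n - 4).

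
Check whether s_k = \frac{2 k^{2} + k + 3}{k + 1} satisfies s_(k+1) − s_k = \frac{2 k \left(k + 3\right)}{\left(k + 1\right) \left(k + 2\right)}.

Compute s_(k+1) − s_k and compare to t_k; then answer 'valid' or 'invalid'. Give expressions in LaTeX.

s_(k+1) = (k + 2*(k + 1)**2 + 4)/(k + 2)
s_(k+1) − s_k = 2*k*(k + 3)/(k**2 + 3*k + 2)
(s_(k+1) − s_k) − t_k = 0

Valid: the claim telescopes to t_k.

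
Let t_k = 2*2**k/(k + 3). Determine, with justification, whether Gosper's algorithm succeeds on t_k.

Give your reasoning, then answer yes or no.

No. Not Gosper-summable.

Step 1: r(k) = 2*(k + 3)/(k + 4).
A = 2*k + 6, B = k + 4, C = 1.
f must satisfy (2*k + 6)·f(k+1) − (k + 3)·f(k) = 1.
deg f ≤ -1 (via 1,1,0).
Bound -1 < 0, so the key equation has no polynomial solution.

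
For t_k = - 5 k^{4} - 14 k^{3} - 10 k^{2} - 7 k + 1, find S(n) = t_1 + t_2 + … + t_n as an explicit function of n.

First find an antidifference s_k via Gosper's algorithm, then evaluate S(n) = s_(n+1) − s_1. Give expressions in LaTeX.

Compute t_(k+1)/t_k: get (5*k**4 + 34*k**3 + 82*k**2 + 89*k + 35)/(5*k**4 + 14*k**3 + 10*k**2 + 7*k - 1).
A = 1, B = 1, C = k**4 + 14*k**3/5 + 2*k**2 + 7*k/5 - 1/5.
Solve (1)·f(k+1) − (1)·f(k) = k**4 + 14*k**3/5 + 2*k**2 + 7*k/5 - 1/5.
d = 5 from the (0,0,4) case.
Solve for f: f(k) = k*(k**4 + k**3 - 2*k**2 + 2*k - 3)/5 (degree 5 ≤ 5).
R(k) = B(k−1)·f(k)/C(k) = k*(k**4 + k**3 - 2*k**2 + 2*k - 3)/(5*k**4 + 14*k**3 + 10*k**2 + 7*k - 1); s_k = R·t_k = k*(-k**4 - k**3 + 2*k**2 - 2*k + 3).
Verify: -5*k**4 - 14*k**3 - 10*k**2 - 7*k + 1 matches t_k.
Telescope: S(n) = s_(n+1) − s_(1) = -n**5 - 6*n**4 - 12*n**3 - 12*n**2 - 4*n + 1 − (1) = n*(-n**4 - 6*n**3 - 12*n**2 - 12*n - 4).

S(n) = n \left(- n^{4} - 6 n^{3} - 12 n^{2} - 12 n - 4\right)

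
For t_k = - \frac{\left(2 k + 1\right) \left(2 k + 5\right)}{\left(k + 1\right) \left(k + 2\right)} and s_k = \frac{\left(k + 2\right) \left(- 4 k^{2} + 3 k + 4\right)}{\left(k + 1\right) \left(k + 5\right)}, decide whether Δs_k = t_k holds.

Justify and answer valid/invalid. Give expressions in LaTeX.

Invalid: residual \frac{9 \left(9 k^{2} + 25 k + 11\right)}{k^{4} + 14 k^{3} + 65 k^{2} + 112 k + 60} ≠ 0.

s_(k+1) = (k + 3)*(3*k - 4*(k + 1)**2 + 7)/((k + 2)*(k + 6))
s_(k+1) − s_k = (-4*k**4 - 56*k**3 - 176*k**2 - 190*k - 51)/(k**4 + 14*k**3 + 65*k**2 + 112*k + 60)
(s_(k+1) − s_k) − t_k = 9*(9*k**2 + 25*k + 11)/(k**4 + 14*k**3 + 65*k**2 + 112*k + 60)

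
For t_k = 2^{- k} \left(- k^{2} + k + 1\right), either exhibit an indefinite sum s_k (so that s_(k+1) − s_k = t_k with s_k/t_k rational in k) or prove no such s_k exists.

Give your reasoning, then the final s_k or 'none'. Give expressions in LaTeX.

The ratio is (k**2 + k - 1)/(2*(k**2 - k - 1)).
A = 1/2, B = 1, C = k**2 - k - 1.
f must satisfy (1/2)·f(k+1) − (1)·f(k) = k**2 - k - 1.
Degrees (0,0,2) ⇒ d ≤ 2.
A polynomial solution: f(k) = -2*(k**2 + k + 1).
Get s_k = R·t_k = 2**(1 - k)*(k**2 + k + 1) with R(k) = B(k−1)f(k)/C(k) = -2*(k**2 + k + 1)/(k**2 - k - 1).
Check: Δs_k = (-k**2 + k + 1)/2**k. ✓

s_k = 2^{1 - k} \left(k^{2} + k + 1\right)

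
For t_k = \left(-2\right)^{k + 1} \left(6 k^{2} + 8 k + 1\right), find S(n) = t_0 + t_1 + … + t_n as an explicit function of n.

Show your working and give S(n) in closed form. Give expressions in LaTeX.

The ratio is 2*(-6*k**2 - 20*k - 15)/(6*k**2 + 8*k + 1).
Gosper form: A/B · C(k+1)/C(k) with A=-2, B=1, C=k**2 + 4*k/3 + 1/6.
Need (-2)·f(k+1) − (1)·f(k) = k**2 + 4*k/3 + 1/6.
From deg A=0, deg B=0, deg C=2: d=2.
Coefficient equations give f(k) = -(2*k**2 - 1)/6.
R(k) = B(k−1)·f(k)/C(k) = -(2*k**2 - 1)/(6*k**2 + 8*k + 1); s_k = R·t_k = (-2)**(k + 1)*(1 - 2*k**2).
Check: Δs_k = (-2)**(k + 1)*(6*k**2 + 8*k + 1). ✓
Evaluate: s_(n+1) = (-2)**(n + 2)*(-2*n**2 - 4*n - 1); subtract s_(0) = -2 ⇒ S(n) = -8*(-2)**n*n**2 - 16*(-2)**n*n - 4*(-2)**n + 2.

S(n) = - 8 \left(-2\right)^{n} n^{2} - 16 \left(-2\right)^{n} n - 4 \left(-2\right)^{n} + 2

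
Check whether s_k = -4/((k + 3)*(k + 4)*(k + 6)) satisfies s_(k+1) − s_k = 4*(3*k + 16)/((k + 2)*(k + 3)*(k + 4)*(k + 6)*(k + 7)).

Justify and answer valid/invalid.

s_(k+1) = -4/((k + 4)*(k + 5)*(k + 7))
s_(k+1) − s_k = 4*(3*k + 17)/(k**5 + 25*k**4 + 245*k**3 + 1175*k**2 + 2754*k + 2520)
(s_(k+1) − s_k) − t_k = 8*(-4*k - 23)/(k**6 + 27*k**5 + 295*k**4 + 1665*k**3 + 5104*k**2 + 8028*k + 5040)

Invalid: residual 8*(-4*k - 23)/(k**6 + 27*k**5 + 295*k**4 + 1665*k**3 + 5104*k**2 + 8028*k + 5040) ≠ 0.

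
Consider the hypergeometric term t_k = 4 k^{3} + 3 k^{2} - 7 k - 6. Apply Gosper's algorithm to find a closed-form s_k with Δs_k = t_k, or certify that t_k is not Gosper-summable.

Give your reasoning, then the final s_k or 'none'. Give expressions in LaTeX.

Compute t_(k+1)/t_k: get (4*k**3 + 15*k**2 + 11*k - 6)/(4*k**3 + 3*k**2 - 7*k - 6).
Factor: A=1; B=1; C=k**3 + 3*k**2/4 - 7*k/4 - 3/2.
f must satisfy (1)·f(k+1) − (1)·f(k) = k**3 + 3*k**2/4 - 7*k/4 - 3/2.
d = 4 from the (0,0,3) case.
Solving with deg f ≤ 4: f(k) = k*(k + 1)*(k**2 - 2*k - 2)/4.
So s_k = (B(k−1)f/C)·t_k = (k*(k**2 - 2*k - 2)/(4*k**2 - k - 6))·t_k = k*(k**3 - k**2 - 4*k - 2).
Verify: 4*k**3 + 3*k**2 - 7*k - 6 matches t_k.

s_k = k \left(k^{3} - k^{2} - 4 k - 2\right)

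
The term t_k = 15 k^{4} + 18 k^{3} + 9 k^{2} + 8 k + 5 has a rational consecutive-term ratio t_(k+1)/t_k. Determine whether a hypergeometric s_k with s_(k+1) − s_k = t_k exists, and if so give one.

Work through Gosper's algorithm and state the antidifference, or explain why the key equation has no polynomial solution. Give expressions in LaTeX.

t_(k+1)/t_k = (15*k**4 + 78*k**3 + 153*k**2 + 140*k + 55)/(15*k**4 + 18*k**3 + 9*k**2 + 8*k + 5).
Gosper form: A/B · C(k+1)/C(k) with A=1, B=1, C=k**4 + 6*k**3/5 + 3*k**2/5 + 8*k/15 + 1/3.
f must satisfy (1)·f(k+1) − (1)·f(k) = k**4 + 6*k**3/5 + 3*k**2/5 + 8*k/15 + 1/3.
From deg A=0, deg B=0, deg C=4: d=5.
Solving with deg f ≤ 5: f(k) = k*(3*k**4 - 3*k**3 - k**2 + 4*k + 2)/15.
Get s_k = R·t_k = k*(3*k**4 - 3*k**3 - k**2 + 4*k + 2) with R(k) = B(k−1)f(k)/C(k) = k*(3*k**4 - 3*k**3 - k**2 + 4*k + 2)/(15*k**4 + 18*k**3 + 9*k**2 + 8*k + 5).
s_(k+1) − s_k = 15*k**4 + 18*k**3 + 9*k**2 + 8*k + 5 = t_k.

s_k = k \left(3 k^{4} - 3 k^{3} - k^{2} + 4 k + 2\right)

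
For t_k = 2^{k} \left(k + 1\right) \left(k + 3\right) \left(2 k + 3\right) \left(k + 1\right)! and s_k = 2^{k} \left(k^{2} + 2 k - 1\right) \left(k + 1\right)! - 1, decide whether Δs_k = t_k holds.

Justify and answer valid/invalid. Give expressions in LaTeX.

Valid: the claim telescopes to t_k.

s_(k+1) = 2**(k + 1)*(2*k + (k + 1)**2 + 1)*factorial(k + 2) - 1
s_(k+1) − s_k = 2**k*(k + 1)*(k + 3)*(2*k + 3)*factorial(k + 1)
(s_(k+1) − s_k) − t_k = 0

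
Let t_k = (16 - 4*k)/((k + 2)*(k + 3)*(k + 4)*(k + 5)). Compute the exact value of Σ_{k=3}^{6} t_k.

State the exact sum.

Compute t_(k+1)/t_k: get (k - 3)*(k + 2)/((k - 4)*(k + 6)).
Gosper form: A/B · C(k+1)/C(k) with A=k + 2, B=k + 6, C=k - 4.
Key eq: (k + 2)·f(k+1) = (k + 5)·f(k) + (k - 4).
Degrees (1,1,1) ⇒ d ≤ 3.
Solving with deg f ≤ 3: f(k) = -k*(k**2 + 9*k + 38)/24.
Certificate R = B(k−1)f/C = -k*(k + 5)*(k**2 + 9*k + 38)/(24*(k - 4)) gives s_k = k*(k**2 + 9*k + 38)/(6*(k + 2)*(k + 3)*(k + 4)).
Check: Δs_k = 4*(4 - k)/(k**4 + 14*k**3 + 71*k**2 + 154*k + 120). ✓
Sum = s_(7) − s_(3); s_(7) = 35/198, s_(3) = 37/210 ⇒ 2/3465.

Σ = 2/3465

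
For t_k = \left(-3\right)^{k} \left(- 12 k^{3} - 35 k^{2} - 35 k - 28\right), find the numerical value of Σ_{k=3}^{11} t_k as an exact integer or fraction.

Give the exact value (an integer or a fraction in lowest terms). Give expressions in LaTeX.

Σ = 2903796324

r(k) = 3*(-12*k**3 - 71*k**2 - 141*k - 110)/(12*k**3 + 35*k**2 + 35*k + 28) after simplifying.
Gosper form: A/B · C(k+1)/C(k) with A=-3, B=1, C=k**3 + 35*k**2/12 + 35*k/12 + 7/3.
f must satisfy (-3)·f(k+1) − (1)·f(k) = k**3 + 35*k**2/12 + 35*k/12 + 7/3.
d = 3 from the (0,0,3) case.
Solve for f: f(k) = -(3*k**3 + 2*k**2 - k + 4)/12 (degree 3 ≤ 3).
Get s_k = R·t_k = (-3)**k*(3*k**3 + 2*k**2 - k + 4) with R(k) = B(k−1)f(k)/C(k) = -(3*k**3 + 2*k**2 - k + 4)/(12*k**3 + 35*k**2 + 35*k + 28).
Verify: (-3)**k*(-12*k**3 - 35*k**2 - 35*k - 28) matches t_k.
Sum = s_(12) − s_(3); s_(12) = 2903793624, s_(3) = -2700 ⇒ 2903796324.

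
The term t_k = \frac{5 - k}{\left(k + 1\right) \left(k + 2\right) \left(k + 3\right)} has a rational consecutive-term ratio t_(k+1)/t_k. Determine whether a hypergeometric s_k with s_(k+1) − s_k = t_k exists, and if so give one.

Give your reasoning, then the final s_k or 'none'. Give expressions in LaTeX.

s_k = \frac{k \left(k + 4\right)}{\left(k + 1\right) \left(k + 2\right)}

Compute t_(k+1)/t_k: get (k - 4)*(k + 1)/((k - 5)*(k + 4)).
Factor: A=k + 1; B=k + 4; C=k - 5.
Key eq: (k + 1)·f(k+1) = (k + 3)·f(k) + (k - 5).
d = 2 from the (1,1,1) case.
Coefficient equations give f(k) = -k*(k + 4).
Certificate R = B(k−1)f/C = -k*(k + 3)*(k + 4)/(k - 5) gives s_k = k*(k + 4)/((k + 1)*(k + 2)).
s_(k+1) − s_k = (5 - k)/(k**3 + 6*k**2 + 11*k + 6) = t_k.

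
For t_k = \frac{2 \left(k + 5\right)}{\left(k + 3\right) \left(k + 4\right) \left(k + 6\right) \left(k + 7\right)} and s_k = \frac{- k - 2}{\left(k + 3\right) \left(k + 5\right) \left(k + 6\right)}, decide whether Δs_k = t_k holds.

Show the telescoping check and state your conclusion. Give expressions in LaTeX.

Invalid: residual \frac{3 \left(- 3 k - 13\right)}{k^{5} + 25 k^{4} + 245 k^{3} + 1175 k^{2} + 2754 k + 2520} ≠ 0.

s_(k+1) = (-k - 3)/((k + 4)*(k + 6)*(k + 7))
s_(k+1) − s_k = (2*k**2 + 11*k + 11)/(k**5 + 25*k**4 + 245*k**3 + 1175*k**2 + 2754*k + 2520)
(s_(k+1) − s_k) − t_k = 3*(-3*k - 13)/(k**5 + 25*k**4 + 245*k**3 + 1175*k**2 + 2754*k + 2520)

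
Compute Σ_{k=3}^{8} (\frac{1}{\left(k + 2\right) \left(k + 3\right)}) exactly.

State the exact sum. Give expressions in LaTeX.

Σ = 6/55

Ratio r(k) = (k + 2)/(k + 4).
So A=k + 2 and B=k + 4, with C=1.
Set up (k + 2)·f(k+1) − (k + 3)·f(k) − (1) = 0.
Degrees (1,1,0) ⇒ d ≤ 1.
A polynomial solution: f(k) = k/2.
Certificate R = B(k−1)f/C = k*(k + 3)/2 gives s_k = k/(2*(k + 2)).
Verify: 1/(k**2 + 5*k + 6) matches t_k.
Telescoping: Σ = s_(9) − s_(3) = 9/22 − (3/10) = 6/55.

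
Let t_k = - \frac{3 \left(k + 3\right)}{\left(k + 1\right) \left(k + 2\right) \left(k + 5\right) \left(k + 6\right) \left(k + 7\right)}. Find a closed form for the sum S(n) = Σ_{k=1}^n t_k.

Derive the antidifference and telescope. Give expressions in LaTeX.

S(n) = \frac{n \left(- n^{2} - 15 n - 68\right)}{84 \left(n^{3} + 15 n^{2} + 68 n + 84\right)}

r(k) = (k + 1)*(k + 4)*(k + 5)/((k + 3)**2*(k + 8)) after simplifying.
Gosper form: A/B · C(k+1)/C(k) with A=k + 1, B=k + 8, C=k**3 + 10*k**2 + 33*k + 36.
f must satisfy (k + 1)·f(k+1) − (k + 7)·f(k) = k**3 + 10*k**2 + 33*k + 36.
From deg A=1, deg B=1, deg C=3: d=6.
Coefficient equations give f(k) = k*(k + 2)*(k + 3)*(k + 4)*(k**2 + 12*k + 41)/90.
So s_k = (B(k−1)f/C)·t_k = (k*(k + 2)*(k + 7)*(k**2 + 12*k + 41)/(90*(k + 3)))·t_k = k*(-k**2 - 12*k - 41)/(30*(k**3 + 12*k**2 + 41*k + 30)).
s_(k+1) − s_k = 3*(-k - 3)/(k**5 + 21*k**4 + 163*k**3 + 567*k**2 + 844*k + 420) = t_k.
Evaluate: s_(n+1) = (-n**3 - 15*n**2 - 68*n - 54)/(30*(n**3 + 15*n**2 + 68*n + 84)); subtract s_(1) = -3/140 ⇒ S(n) = n*(-n**2 - 15*n - 68)/(84*(n**3 + 15*n**2 + 68*n + 84)).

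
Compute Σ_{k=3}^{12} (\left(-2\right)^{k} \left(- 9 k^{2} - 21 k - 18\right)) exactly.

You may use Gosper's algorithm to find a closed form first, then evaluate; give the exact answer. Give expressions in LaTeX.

Σ = -4488912

r(k) = 2*(-3*k**2 - 13*k - 16)/(3*k**2 + 7*k + 6) after simplifying.
Take A(k)=-2, B(k)=1, C(k)=k**2 + 7*k/3 + 2.
f must satisfy (-2)·f(k+1) − (1)·f(k) = k**2 + 7*k/3 + 2.
From deg A=0, deg B=0, deg C=2: d=2.
Solving with deg f ≤ 2: f(k) = -(3*k**2 + 3*k + 2)/9.
Get s_k = R·t_k = (-2)**k*(3*k**2 + 3*k + 2) with R(k) = B(k−1)f(k)/C(k) = -(3*k**2 + 3*k + 2)/(3*(3*k**2 + 7*k + 6)).
Verify: (-2)**k*(-9*k**2 - 21*k - 18) matches t_k.
Evaluate s at k=13 and k=3: -4489216 and -304; difference -4488912.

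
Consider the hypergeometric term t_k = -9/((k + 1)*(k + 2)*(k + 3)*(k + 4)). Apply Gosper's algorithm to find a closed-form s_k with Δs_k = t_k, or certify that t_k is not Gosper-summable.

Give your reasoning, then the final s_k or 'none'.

The ratio is (k + 1)/(k + 5).
Factor: A=k + 1; B=k + 5; C=1.
Solve (k + 1)·f(k+1) − (k + 4)·f(k) = 1.
deg f ≤ 3 (via 1,1,0).
Match coefficients ⇒ f(k) = k*(k**2 + 6*k + 11)/18.
Get s_k = R·t_k = k*(-k**2 - 6*k - 11)/(2*(k + 1)*(k + 2)*(k + 3)) with R(k) = B(k−1)f(k)/C(k) = k*(k + 4)*(k**2 + 6*k + 11)/18.
Check: Δs_k = -9/(k**4 + 10*k**3 + 35*k**2 + 50*k + 24). ✓

s_k = k*(-k**2 - 6*k - 11)/(2*(k + 1)*(k + 2)*(k + 3))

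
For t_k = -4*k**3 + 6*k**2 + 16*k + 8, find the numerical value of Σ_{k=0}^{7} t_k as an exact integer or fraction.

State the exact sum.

Σ = -1784

Step 1: r(k) = (2*k**3 + 3*k**2 - 8*k - 13)/(2*k**3 - 3*k**2 - 8*k - 4).
So A=1 and B=1, with C=k**3 - 3*k**2/2 - 4*k - 2.
Need (1)·f(k+1) − (1)·f(k) = k**3 - 3*k**2/2 - 4*k - 2.
From deg A=0, deg B=0, deg C=3: d=4.
Match coefficients ⇒ f(k) = k*(k**3 - 4*k**2 - 4*k - 1)/4.
So s_k = (B(k−1)f/C)·t_k = (k*(k**3 - 4*k**2 - 4*k - 1)/(2*(2*k**3 - 3*k**2 - 8*k - 4)))·t_k = k*(-k**3 + 4*k**2 + 4*k + 1).
s_(k+1) − s_k = -4*k**3 + 6*k**2 + 16*k + 8 = t_k.
Telescoping: Σ = s_(8) − s_(0) = -1784 − (0) = -1784.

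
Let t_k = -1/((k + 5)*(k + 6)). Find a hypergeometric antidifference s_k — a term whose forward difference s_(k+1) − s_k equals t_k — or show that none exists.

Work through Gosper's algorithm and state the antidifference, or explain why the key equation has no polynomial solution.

r(k) = (k + 5)/(k + 7) after simplifying.
Take A(k)=k + 5, B(k)=k + 7, C(k)=1.
Need (k + 5)·f(k+1) − (k + 6)·f(k) = 1.
deg f ≤ 1 (via 1,1,0).
Solving with deg f ≤ 1: f(k) = k/5.
So s_k = (B(k−1)f/C)·t_k = (k*(k + 6)/5)·t_k = -k/(5*k + 25).
Verify: -1/(k**2 + 11*k + 30) matches t_k.

s_k = -k/(5*k + 25)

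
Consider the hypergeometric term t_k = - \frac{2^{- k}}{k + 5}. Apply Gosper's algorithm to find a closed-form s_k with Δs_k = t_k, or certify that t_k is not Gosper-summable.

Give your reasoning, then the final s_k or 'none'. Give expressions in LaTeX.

r(k) = (k + 5)/(2*(k + 6)) after simplifying.
A = k/2 + 5/2, B = k + 6, C = 1.
Need (k/2 + 5/2)·f(k+1) − (k + 5)·f(k) = 1.
Degrees (1,1,0) ⇒ d ≤ -1.
Bound -1 < 0, so the key equation has no polynomial solution.

none — t_k is not Gosper-summable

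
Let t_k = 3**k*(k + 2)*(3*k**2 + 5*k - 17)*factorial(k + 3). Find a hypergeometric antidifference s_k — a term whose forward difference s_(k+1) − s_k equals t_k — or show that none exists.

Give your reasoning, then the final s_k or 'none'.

Compute t_(k+1)/t_k: get 3*(k + 3)*(k + 4)*(5*k + 3*(k + 1)**2 - 12)/((k + 2)*(3*k**2 + 5*k - 17)).
Normal form (A,B,C) = (3*k + 12, 1, k**3 + 11*k**2/3 - 7*k/3 - 34/3).
Key eq: (3*k + 12)·f(k+1) = (1)·f(k) + (k**3 + 11*k**2/3 - 7*k/3 - 34/3).
Degrees (1,0,3) ⇒ d ≤ 2.
A polynomial solution: f(k) = (k**2 - 2*k - 2)/3.
So s_k = (B(k−1)f/C)·t_k = ((k**2 - 2*k - 2)/((k + 2)*(3*k**2 + 5*k - 17)))·t_k = 3**k*(k**2 - 2*k - 2)*factorial(k + 3).
Verify: 3**k*(k + 2)*(3*k**2 + 5*k - 17)*factorial(k + 3) matches t_k.

s_k = 3**k*(k**2 - 2*k - 2)*factorial(k + 3)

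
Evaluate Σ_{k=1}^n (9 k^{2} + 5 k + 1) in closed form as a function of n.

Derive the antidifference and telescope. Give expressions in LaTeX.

r(k) = (9*k**2 + 23*k + 15)/(9*k**2 + 5*k + 1) after simplifying.
Gosper form: A/B · C(k+1)/C(k) with A=1, B=1, C=k**2 + 5*k/9 + 1/9.
f must satisfy (1)·f(k+1) − (1)·f(k) = k**2 + 5*k/9 + 1/9.
Bound: deg f ≤ 3.
A polynomial solution: f(k) = k**2*(3*k - 2)/9.
Certificate R = B(k−1)f/C = k**2*(3*k - 2)/(9*k**2 + 5*k + 1) gives s_k = k**2*(3*k - 2).
Δs = 9*k**2 + 5*k + 1, as required.
Σ_(k=1)^n t_k = s_(n+1) − s_(1) = (3*n**3 + 7*n**2 + 5*n + 1) − (1), i.e. n*(3*n**2 + 7*n + 5).

S(n) = n \left(3 n^{2} + 7 n + 5\right)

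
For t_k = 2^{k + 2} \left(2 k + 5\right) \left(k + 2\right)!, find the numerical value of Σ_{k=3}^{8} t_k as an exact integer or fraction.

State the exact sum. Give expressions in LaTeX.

Ratio r(k) = 2*(k + 3)*(2*k + 7)/(2*k + 5).
Normal form (A,B,C) = (2*k + 6, 1, k + 5/2).
Set up (2*k + 6)·f(k+1) − (1)·f(k) − (k + 5/2) = 0.
d = 0 from the (1,0,1) case.
Solve for f: f(k) = 1/2 (degree 0 ≤ 0).
Get s_k = R·t_k = 2**(k + 2)*factorial(k + 2) with R(k) = B(k−1)f(k)/C(k) = 1/(2*k + 5).
Δs = 2**(k + 2)*(2*k + 5)*factorial(k + 2), as required.
Evaluate s at k=9 and k=3: 81749606400 and 3840; difference 81749602560.

Σ = 81749602560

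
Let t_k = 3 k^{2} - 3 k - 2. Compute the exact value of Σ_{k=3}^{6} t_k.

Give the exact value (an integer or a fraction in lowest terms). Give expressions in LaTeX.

Σ = 196

Step 1: r(k) = (3*k**2 + 3*k - 2)/(3*k**2 - 3*k - 2).
Factor: A=1; B=1; C=k**2 - k - 2/3.
f must satisfy (1)·f(k+1) − (1)·f(k) = k**2 - k - 2/3.
d = 3 from the (0,0,2) case.
Solve for f: f(k) = k**2*(k - 3)/3 (degree 3 ≤ 3).
Certificate R = B(k−1)f/C = k**2*(k - 3)/(3*k**2 - 3*k - 2) gives s_k = k**2*(k - 3).
Check: Δs_k = 3*k**2 - 3*k - 2. ✓
Evaluate s at k=7 and k=3: 196 and 0; difference 196.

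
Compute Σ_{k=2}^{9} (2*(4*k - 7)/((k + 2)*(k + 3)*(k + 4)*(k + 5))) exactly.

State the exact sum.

Ratio r(k) = (k + 2)*(4*k - 3)/((k + 6)*(4*k - 7)).
Take A(k)=k + 2, B(k)=k + 6, C(k)=k - 7/4.
Solve (k + 2)·f(k+1) − (k + 5)·f(k) = k - 7/4.
From deg A=1, deg B=1, deg C=1: d=3.
Solve for f: f(k) = -k*(k**2 + 9*k + 74)/96 (degree 3 ≤ 3).
Then R = B(k−1)f/C = -k*(k + 5)*(k**2 + 9*k + 74)/(24*(4*k - 7)), so s_k = R(k)·t_k = k*(-k**2 - 9*k - 74)/(12*(k + 2)*(k + 3)*(k + 4)).
Check: Δs_k = 2*(4*k - 7)/(k**4 + 14*k**3 + 71*k**2 + 154*k + 120). ✓
Sum = s_(10) − s_(2); s_(10) = -55/546, s_(2) = -2/15 ⇒ 89/2730.

Σ = 89/2730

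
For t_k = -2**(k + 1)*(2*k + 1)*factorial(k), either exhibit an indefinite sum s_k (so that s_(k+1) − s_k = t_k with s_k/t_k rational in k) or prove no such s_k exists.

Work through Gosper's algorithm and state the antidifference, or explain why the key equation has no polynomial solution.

s_k = -2**(k + 1)*factorial(k)

Ratio r(k) = 2*(k + 1)*(2*k + 3)/(2*k + 1).
So A=2*k + 2 and B=1, with C=k + 1/2.
Set up (2*k + 2)·f(k+1) − (1)·f(k) − (k + 1/2) = 0.
Bound: deg f ≤ 0.
Solve for f: f(k) = 1/2 (degree 0 ≤ 0).
Certificate R = B(k−1)f/C = 1/(2*k + 1) gives s_k = -2**(k + 1)*factorial(k).
Verify: -2**(k + 1)*(2*k + 1)*factorial(k) matches t_k.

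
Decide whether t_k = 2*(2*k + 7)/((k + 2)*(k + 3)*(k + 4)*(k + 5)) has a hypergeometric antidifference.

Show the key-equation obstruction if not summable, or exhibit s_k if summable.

Yes. s_k = k*(k + 6)/(4*(k**2 + 6*k + 8)).

t_(k+1)/t_k = (k + 2)*(2*k + 9)/((k + 6)*(2*k + 7)).
Normal form (A,B,C) = (k + 2, k + 6, k + 7/2).
Solve (k + 2)·f(k+1) − (k + 5)·f(k) = k + 7/2.
Degrees (1,1,1) ⇒ d ≤ 3.
Match coefficients ⇒ f(k) = k*(k + 3)*(k + 6)/16.
Certificate R = B(k−1)f/C = k*(k + 3)*(k + 5)*(k + 6)/(8*(2*k + 7)) gives s_k = k*(k + 6)/(4*(k**2 + 6*k + 8)).
Δs = 2*(2*k + 7)/(k**4 + 14*k**3 + 71*k**2 + 154*k + 120), as required.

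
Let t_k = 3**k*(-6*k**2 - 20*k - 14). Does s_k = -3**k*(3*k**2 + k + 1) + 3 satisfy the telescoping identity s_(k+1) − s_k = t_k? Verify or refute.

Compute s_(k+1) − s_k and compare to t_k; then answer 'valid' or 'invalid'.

s_(k+1) = -3*3**k*(k + 3*(k + 1)**2 + 2) + 3
s_(k+1) − s_k = 3**k*(-6*k**2 - 20*k - 14)
(s_(k+1) − s_k) − t_k = 0

valid; difference matches t_k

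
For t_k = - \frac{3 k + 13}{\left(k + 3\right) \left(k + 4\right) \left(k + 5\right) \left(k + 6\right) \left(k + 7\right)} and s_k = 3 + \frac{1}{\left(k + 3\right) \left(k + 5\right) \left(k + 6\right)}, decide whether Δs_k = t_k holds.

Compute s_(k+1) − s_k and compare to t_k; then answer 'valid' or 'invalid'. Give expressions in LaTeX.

Valid: the claim telescopes to t_k.

s_(k+1) = 3 + 1/((k + 4)*(k + 6)*(k + 7))
s_(k+1) − s_k = ((k + 3)*(k + 5) - (k + 4)*(k + 7))/((k + 3)*(k + 4)*(k + 5)*(k + 6)*(k + 7))
(s_(k+1) − s_k) − t_k = 0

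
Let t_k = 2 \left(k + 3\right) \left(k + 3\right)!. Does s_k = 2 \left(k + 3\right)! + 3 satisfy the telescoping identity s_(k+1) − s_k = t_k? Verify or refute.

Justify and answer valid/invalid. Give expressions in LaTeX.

valid (s_(k+1) − s_k reduces to t_k)

s_(k+1) = 2*factorial(k + 4) + 3
s_(k+1) − s_k = 2*(k + 3)*factorial(k + 3)
(s_(k+1) − s_k) − t_k = 0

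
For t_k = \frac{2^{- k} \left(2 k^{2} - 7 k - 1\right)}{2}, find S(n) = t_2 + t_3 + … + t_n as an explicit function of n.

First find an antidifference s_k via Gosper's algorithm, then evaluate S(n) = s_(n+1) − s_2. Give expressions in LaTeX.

S(n) = 2^{- n - 1} \left(- 2 n^{2} - n + 3\right)

Ratio r(k) = (2*k**2 - 3*k - 6)/(2*(2*k**2 - 7*k - 1)).
So A=1/2 and B=1, with C=k**2 - 7*k/2 - 1/2.
Key eq: (1/2)·f(k+1) = (1)·f(k) + (k**2 - 7*k/2 - 1/2).
Bound: deg f ≤ 2.
Match coefficients ⇒ f(k) = -(k - 2)*(2*k + 1).
Then R = B(k−1)f/C = -2*(k - 2)*(2*k + 1)/(2*k**2 - 7*k - 1), so s_k = R(k)·t_k = (-2*k**2 + 3*k + 2)/2**k.
s_(k+1) − s_k = (2*k**2 - 7*k - 1)/(2*2**k) = t_k.
s_(n+1) = 2**(-n - 1)*(-2*n**2 - n + 3) and s_(2) = 0, so S(n) = 2**(-n - 1)*(-2*n**2 - n + 3).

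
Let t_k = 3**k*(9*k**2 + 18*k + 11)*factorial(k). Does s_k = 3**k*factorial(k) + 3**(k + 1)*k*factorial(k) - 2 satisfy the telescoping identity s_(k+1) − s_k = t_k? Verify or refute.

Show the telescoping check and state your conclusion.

s_(k+1) = 9*3**k*k**2*factorial(k) + 21*3**k*k*factorial(k) + 12*3**k*factorial(k) - 2
s_(k+1) − s_k = 3**k*(9*k**2 + 18*k + 11)*factorial(k)
(s_(k+1) − s_k) − t_k = 0

Valid — Δs_k = t_k.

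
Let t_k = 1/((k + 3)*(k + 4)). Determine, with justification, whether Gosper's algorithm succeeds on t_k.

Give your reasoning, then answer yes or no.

Ratio r(k) = (k + 3)/(k + 5).
Take A(k)=k + 3, B(k)=k + 5, C(k)=1.
Key eq: (k + 3)·f(k+1) = (k + 4)·f(k) + (1).
Bound: deg f ≤ 1.
Match coefficients ⇒ f(k) = k/3.
Then R = B(k−1)f/C = k*(k + 4)/3, so s_k = R(k)·t_k = k/(3*(k + 3)).
Check: Δs_k = 1/(k**2 + 7*k + 12). ✓

Yes. s_k = k/(3*(k + 3)).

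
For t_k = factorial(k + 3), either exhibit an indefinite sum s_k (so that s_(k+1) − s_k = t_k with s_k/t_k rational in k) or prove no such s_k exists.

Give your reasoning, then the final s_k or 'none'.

r(k) = k + 4 after simplifying.
So A=k + 4 and B=1, with C=1.
f must satisfy (k + 4)·f(k+1) − (1)·f(k) = 1.
Degrees (1,0,0) ⇒ d ≤ -1.
Bound -1 < 0, so the key equation has no polynomial solution.

none — t_k is not Gosper-summable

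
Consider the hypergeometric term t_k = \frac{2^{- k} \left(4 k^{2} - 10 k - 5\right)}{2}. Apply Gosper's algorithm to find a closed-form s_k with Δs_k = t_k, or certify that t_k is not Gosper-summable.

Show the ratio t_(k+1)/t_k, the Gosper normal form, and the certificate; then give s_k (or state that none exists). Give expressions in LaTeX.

r(k) = (4*k**2 - 2*k - 11)/(2*(4*k**2 - 10*k - 5)) after simplifying.
Factor: A=1/2; B=1; C=k**2 - 5*k/2 - 5/4.
Solve (1/2)·f(k+1) − (1)·f(k) = k**2 - 5*k/2 - 5/4.
deg f ≤ 2 (via 0,0,2).
Coefficient equations give f(k) = -(4*k**2 - 2*k - 3)/2.
Get s_k = R·t_k = (-4*k**2 + 2*k + 3)/2**k with R(k) = B(k−1)f(k)/C(k) = -2*(4*k**2 - 2*k - 3)/(4*k**2 - 10*k - 5).
Verify: (4*k**2 - 10*k - 5)/(2*2**k) matches t_k.

s_k = 2^{- k} \left(- 4 k^{2} + 2 k + 3\right)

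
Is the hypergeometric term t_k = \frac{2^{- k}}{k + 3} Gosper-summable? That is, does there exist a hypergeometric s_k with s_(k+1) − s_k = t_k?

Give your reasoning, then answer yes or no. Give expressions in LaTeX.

No. Not Gosper-summable.

r(k) = (k + 3)/(2*(k + 4)) after simplifying.
So A=k/2 + 3/2 and B=k + 4, with C=1.
Key eq: (k/2 + 3/2)·f(k+1) = (k + 3)·f(k) + (1).
From deg A=1, deg B=1, deg C=0: d=-1.
d = -1 < 0 ⇒ no nonzero polynomial f; not summable.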